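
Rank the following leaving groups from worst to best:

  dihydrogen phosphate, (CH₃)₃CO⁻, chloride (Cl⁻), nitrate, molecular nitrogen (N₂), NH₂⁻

molecular nitrogen (N₂): no meaningful conjugate acid; N₂ departs as an exceptionally stable neutral molecule
chloride (Cl⁻): pKₐ(HCl) ≈ -7
nitrate: pKₐ(HNO₃) ≈ -1.3
dihydrogen phosphate: pKₐ(H₃PO₄) ≈ 2.1 — moderate base; biological leaving group after further activation
(CH₃)₃CO⁻: pKₐ(t-BuOH) ≈ 18 — bulky, strongly basic alkoxide
NH₂⁻: pKₐ(NH₃) ≈ 38 — extremely strong base; never a leaving group
The question asks for worst first, so the sequence is read in increasing leaving-group ability.

NH₂⁻ < (CH₃)₃CO⁻ < dihydrogen phosphate < nitrate < chloride (Cl⁻) < molecular nitrogen (N₂)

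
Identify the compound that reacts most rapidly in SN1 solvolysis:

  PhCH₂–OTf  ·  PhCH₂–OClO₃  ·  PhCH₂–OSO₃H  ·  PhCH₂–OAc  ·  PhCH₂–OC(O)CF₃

PhCH₂–OTf

With the same alkyl group throughout, only the leaving group differentiates the rates.
A good leaving group is a weak base: the lower the pKₐ of its conjugate acid, the more readily it departs.
PhCH₂–OTf loses OTf⁻: pKₐ(CF₃SO₃H (triflic acid)) ≈ -14
PhCH₂–OClO₃ loses ClO₄⁻: pKₐ(HClO₄) ≈ -10
PhCH₂–OSO₃H loses HSO₄⁻: pKₐ(H₂SO₄) ≈ -3
PhCH₂–OC(O)CF₃ loses CF₃COO⁻: pKₐ(CF₃COOH) ≈ 0.2
PhCH₂–OAc loses AcO⁻: pKₐ(CH₃COOH) ≈ 4.8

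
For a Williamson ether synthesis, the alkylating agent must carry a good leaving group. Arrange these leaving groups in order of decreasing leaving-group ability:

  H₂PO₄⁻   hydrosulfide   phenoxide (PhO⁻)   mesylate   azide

mesylate > H₂PO₄⁻ > azide > hydrosulfide > phenoxide (PhO⁻)

mesylate: pKₐ(CH₃SO₃H (MsOH)) ≈ -1.9
H₂PO₄⁻: pKₐ(H₃PO₄) ≈ 2.1
azide: pKₐ(HN₃) ≈ 4.7
hydrosulfide: pKₐ(H₂S) ≈ 7
phenoxide (PhO⁻): pKₐ(C₆H₅OH (phenol)) ≈ 10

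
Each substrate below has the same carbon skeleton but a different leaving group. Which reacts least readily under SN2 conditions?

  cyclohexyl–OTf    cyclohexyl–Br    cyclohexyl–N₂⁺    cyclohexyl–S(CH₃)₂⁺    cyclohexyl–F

With the same alkyl group throughout, only the leaving group differentiates the rates.
Rank by basicity of the departing species: weakest base leaves most easily.
cyclohexyl–N₂⁺ loses N₂: no meaningful conjugate acid; N₂ departs as an exceptionally stable neutral molecule
cyclohexyl–OTf loses OTf⁻: pKₐ(CF₃SO₃H (triflic acid)) ≈ -14
cyclohexyl–Br loses Br⁻: pKₐ(HBr) ≈ -9
cyclohexyl–S(CH₃)₂⁺ loses SR'₂: pKₐ(R'₂SH⁺) ≈ -7
cyclohexyl–F loses F⁻: pKₐ(HF) ≈ 3.2

cyclohexyl–F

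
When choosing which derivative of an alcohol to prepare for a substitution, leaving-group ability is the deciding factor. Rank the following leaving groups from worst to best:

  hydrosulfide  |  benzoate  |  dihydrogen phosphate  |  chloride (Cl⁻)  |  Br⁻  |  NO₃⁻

Rank by basicity of the departing species: weakest base leaves most easily.
Br⁻: pKₐ(HBr) ≈ -9
chloride (Cl⁻): pKₐ(HCl) ≈ -7 — moderately weak base
NO₃⁻: pKₐ(HNO₃) ≈ -1.3 — resonance-delocalised over three oxygens
dihydrogen phosphate: pKₐ(H₃PO₄) ≈ 2.1 — moderate base; biological leaving group after further activation
benzoate: pKₐ(C₆H₅COOH) ≈ 4.2 — aryl carboxylate
hydrosulfide: pKₐ(H₂S) ≈ 7
Reversing gives the worst-to-best order requested.

hydrosulfide < benzoate < dihydrogen phosphate < NO₃⁻ < chloride (Cl⁻) < Br⁻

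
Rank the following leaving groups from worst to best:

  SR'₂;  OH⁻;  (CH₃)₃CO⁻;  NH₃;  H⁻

H⁻ < (CH₃)₃CO⁻ < OH⁻ < NH₃ < SR'₂

Rank by basicity of the departing species: weakest base leaves most easily.
SR'₂: pKₐ(R'₂SH⁺) ≈ -7
NH₃: pKₐ(NH₄⁺) ≈ 9.2
OH⁻: pKₐ(H₂O) ≈ 15.7
(CH₃)₃CO⁻: pKₐ(t-BuOH) ≈ 18 — bulky, strongly basic alkoxide
H⁻: pKₐ(H₂) ≈ 36 — extremely strong base; leaves only in special hydride-transfer contexts
The question asks for worst first, so the sequence is read in increasing leaving-group ability.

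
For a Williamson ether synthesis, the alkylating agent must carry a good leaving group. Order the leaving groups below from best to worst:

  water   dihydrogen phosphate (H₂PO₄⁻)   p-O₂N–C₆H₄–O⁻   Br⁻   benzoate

Br⁻ > water > dihydrogen phosphate (H₂PO₄⁻) > benzoate > p-O₂N–C₆H₄–O⁻

Br⁻: pKₐ(HBr) ≈ -9
water: pKₐ(H₃O⁺) ≈ -1.7
dihydrogen phosphate (H₂PO₄⁻): pKₐ(H₃PO₄) ≈ 2.1
benzoate: pKₐ(C₆H₅COOH) ≈ 4.2 — aryl carboxylate
p-O₂N–C₆H₄–O⁻: pKₐ(p-nitrophenol) ≈ 7.2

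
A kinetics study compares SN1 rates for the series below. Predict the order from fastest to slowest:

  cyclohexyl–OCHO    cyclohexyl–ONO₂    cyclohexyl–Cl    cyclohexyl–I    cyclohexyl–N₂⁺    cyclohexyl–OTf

The skeletons are identical, so relative rate is governed entirely by leaving-group ability.
Leaving-group ability tracks the stability of the departed species; conjugate-acid pKₐ is the usual yardstick (lower pKₐ → better LG).
cyclohexyl–N₂⁺ loses N₂: no meaningful conjugate acid; N₂ departs as an exceptionally stable neutral molecule
cyclohexyl–OTf loses OTf⁻: pKₐ(CF₃SO₃H (triflic acid)) ≈ -14
cyclohexyl–I loses I⁻: pKₐ(HI) ≈ -10
cyclohexyl–Cl loses Cl⁻: pKₐ(HCl) ≈ -7
cyclohexyl–ONO₂ loses NO₃⁻: pKₐ(HNO₃) ≈ -1.3
cyclohexyl–OCHO loses HCOO⁻: pKₐ(HCOOH) ≈ 3.8

cyclohexyl–N₂⁺ > cyclohexyl–OTf > cyclohexyl–I > cyclohexyl–Cl > cyclohexyl–ONO₂ > cyclohexyl–OCHO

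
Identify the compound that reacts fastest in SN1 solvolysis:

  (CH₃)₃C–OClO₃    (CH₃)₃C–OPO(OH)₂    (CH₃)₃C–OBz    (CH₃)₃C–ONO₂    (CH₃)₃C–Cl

The skeletons are identical, so relative rate is governed entirely by leaving-group ability.
A good leaving group is a weak base: the lower the pKₐ of its conjugate acid, the more readily it departs.
(CH₃)₃C–OClO₃ loses ClO₄⁻: pKₐ(HClO₄) ≈ -10
(CH₃)₃C–Cl loses Cl⁻: pKₐ(HCl) ≈ -7
(CH₃)₃C–ONO₂ loses NO₃⁻: pKₐ(HNO₃) ≈ -1.3
(CH₃)₃C–OPO(OH)₂ loses H₂PO₄⁻: pKₐ(H₃PO₄) ≈ 2.1
(CH₃)₃C–OBz loses PhCOO⁻: pKₐ(C₆H₅COOH) ≈ 4.2

(CH₃)₃C–OClO₃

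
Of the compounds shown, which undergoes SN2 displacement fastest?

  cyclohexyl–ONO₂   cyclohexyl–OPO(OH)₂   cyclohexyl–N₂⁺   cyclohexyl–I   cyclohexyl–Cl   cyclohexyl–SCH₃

cyclohexyl–N₂⁺

Same R in every case — rank the leaving groups.
The more stable X⁻ (or X) is on its own — i.e. the weaker a base it is — the better a leaving group it makes.
cyclohexyl–N₂⁺ loses N₂: no meaningful conjugate acid; N₂ departs as an exceptionally stable neutral molecule
cyclohexyl–I loses I⁻: pKₐ(HI) ≈ -10
cyclohexyl–Cl loses Cl⁻: pKₐ(HCl) ≈ -7
cyclohexyl–ONO₂ loses NO₃⁻: pKₐ(HNO₃) ≈ -1.3
cyclohexyl–OPO(OH)₂ loses H₂PO₄⁻: pKₐ(H₃PO₄) ≈ 2.1
cyclohexyl–SCH₃ loses RS⁻: pKₐ(RSH (a thiol)) ≈ 10.5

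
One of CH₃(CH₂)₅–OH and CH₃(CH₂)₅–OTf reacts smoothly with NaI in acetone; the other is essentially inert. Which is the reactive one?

CH₃(CH₂)₅–OTf

From CH₃(CH₂)₅–OH the departing group would be OH⁻ (pKₐ(H₂O) ≈ 15.7). Strong base; essentially never leaves without prior activation.
From CH₃(CH₂)₅–OTf the leaving group is OTf⁻ (pKₐ(CF₃SO₃H (triflic acid)) ≈ -14). Charge spread over three oxygens and a CF₃ group; the premier leaving group in synthesis.
(In practice CH₃(CH₂)₅–OTf is made from CH₃(CH₂)₅–OH by treatment with Tf₂O / 2,6-lutidine, converting the hydroxyl into a triflate.)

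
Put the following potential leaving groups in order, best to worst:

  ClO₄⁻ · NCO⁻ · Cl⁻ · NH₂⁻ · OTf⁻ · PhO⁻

The more stable X⁻ (or X) is on its own — i.e. the weaker a base it is — the better a leaving group it makes.
OTf⁻: pKₐ(CF₃SO₃H (triflic acid)) ≈ -14 — charge spread over three oxygens and a CF₃ group; the premier leaving group in synthesis
ClO₄⁻: pKₐ(HClO₄) ≈ -10 — extremely weak base; rarely used for safety reasons
Cl⁻: pKₐ(HCl) ≈ -7 — moderately weak base
NCO⁻: pKₐ(HOCN) ≈ 3.5 — resonance between N and O
PhO⁻: pKₐ(C₆H₅OH (phenol)) ≈ 10 — resonance into the ring helps, but still a poor LG
NH₂⁻: pKₐ(NH₃) ≈ 38 — extremely strong base; never a leaving group

OTf⁻ > ClO₄⁻ > Cl⁻ > NCO⁻ > PhO⁻ > NH₂⁻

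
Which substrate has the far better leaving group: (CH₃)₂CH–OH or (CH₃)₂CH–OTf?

(CH₃)₂CH–OTf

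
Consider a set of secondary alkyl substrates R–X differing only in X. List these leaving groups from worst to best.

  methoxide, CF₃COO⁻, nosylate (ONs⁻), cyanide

methoxide < cyanide < CF₃COO⁻ < nosylate (ONs⁻)

nosylate (ONs⁻): pKₐ(p-O₂NC₆H₄SO₃H) ≈ -3.5
CF₃COO⁻: pKₐ(CF₃COOH) ≈ 0.2 — strongly electron-withdrawing CF₃ stabilises the carboxylate
cyanide: pKₐ(HCN) ≈ 9.2 — sp carbon stabilises the charge somewhat, but still a poor LG
methoxide: pKₐ(CH₃OH) ≈ 15.5
Reversing gives the worst-to-best order requested.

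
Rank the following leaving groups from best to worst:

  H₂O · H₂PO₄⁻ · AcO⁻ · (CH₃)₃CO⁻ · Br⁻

Br⁻ > H₂O > H₂PO₄⁻ > AcO⁻ > (CH₃)₃CO⁻

Leaving-group ability tracks the stability of the departed species; conjugate-acid pKₐ is the usual yardstick (lower pKₐ → better LG).
Br⁻: pKₐ(HBr) ≈ -9
H₂O: pKₐ(H₃O⁺) ≈ -1.7 — neutral; leaves from a protonated alcohol (R–OH₂⁺)
H₂PO₄⁻: pKₐ(H₃PO₄) ≈ 2.1 — moderate base; biological leaving group after further activation
AcO⁻: pKₐ(CH₃COOH) ≈ 4.8
(CH₃)₃CO⁻: pKₐ(t-BuOH) ≈ 18 — bulky, strongly basic alkoxide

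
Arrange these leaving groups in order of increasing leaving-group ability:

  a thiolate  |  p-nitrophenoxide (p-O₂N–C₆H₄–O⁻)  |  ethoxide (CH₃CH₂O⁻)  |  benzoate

ethoxide (CH₃CH₂O⁻) < a thiolate < p-nitrophenoxide (p-O₂N–C₆H₄–O⁻) < benzoate

A good leaving group is a weak base: the lower the pKₐ of its conjugate acid, the more readily it departs.
benzoate: pKₐ(C₆H₅COOH) ≈ 4.2
p-nitrophenoxide (p-O₂N–C₆H₄–O⁻): pKₐ(p-nitrophenol) ≈ 7.2
a thiolate: pKₐ(RSH (a thiol)) ≈ 10.5 — moderately basic; rarely leaves without activation
ethoxide (CH₃CH₂O⁻): pKₐ(CH₃CH₂OH) ≈ 16
The question asks for worst first, so the sequence is read in increasing leaving-group ability.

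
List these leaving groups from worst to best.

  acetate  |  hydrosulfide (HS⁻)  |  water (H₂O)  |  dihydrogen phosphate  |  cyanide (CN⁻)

cyanide (CN⁻) < hydrosulfide (HS⁻) < acetate < dihydrogen phosphate < water (H₂O)

A good leaving group is a weak base: the lower the pKₐ of its conjugate acid, the more readily it departs.
water (H₂O): pKₐ(H₃O⁺) ≈ -1.7 — neutral; leaves from a protonated alcohol (R–OH₂⁺)
dihydrogen phosphate: pKₐ(H₃PO₄) ≈ 2.1 — moderate base; biological leaving group after further activation
acetate: pKₐ(CH₃COOH) ≈ 4.8 — resonance-stabilised but still a weak base
hydrosulfide (HS⁻): pKₐ(H₂S) ≈ 7 — larger and more polarisable than the oxygen analogue
cyanide (CN⁻): pKₐ(HCN) ≈ 9.2 — sp carbon stabilises the charge somewhat, but still a poor LG
Reversing gives the worst-to-best order requested.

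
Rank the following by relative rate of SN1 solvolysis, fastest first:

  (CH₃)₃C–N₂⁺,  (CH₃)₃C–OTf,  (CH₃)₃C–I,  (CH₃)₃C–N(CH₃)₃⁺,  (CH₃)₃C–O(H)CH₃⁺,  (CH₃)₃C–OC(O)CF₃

(CH₃)₃C–N₂⁺ > (CH₃)₃C–OTf > (CH₃)₃C–I > (CH₃)₃C–O(H)CH₃⁺ > (CH₃)₃C–OC(O)CF₃ > (CH₃)₃C–N(CH₃)₃⁺

Identical carbon frameworks mean the comparison reduces to leaving-group quality.
Leaving-group ability tracks the stability of the departed species; conjugate-acid pKₐ is the usual yardstick (lower pKₐ → better LG).
(CH₃)₃C–N₂⁺ loses N₂: no meaningful conjugate acid; N₂ departs as an exceptionally stable neutral molecule
(CH₃)₃C–OTf loses OTf⁻: pKₐ(CF₃SO₃H (triflic acid)) ≈ -14
(CH₃)₃C–I loses I⁻: pKₐ(HI) ≈ -10
(CH₃)₃C–O(H)CH₃⁺ loses R'OH: pKₐ(R'OH₂⁺) ≈ -2.4
(CH₃)₃C–OC(O)CF₃ loses CF₃COO⁻: pKₐ(CF₃COOH) ≈ 0.2
(CH₃)₃C–N(CH₃)₃⁺ loses NR'₃: pKₐ(R'₃NH⁺) ≈ 10.7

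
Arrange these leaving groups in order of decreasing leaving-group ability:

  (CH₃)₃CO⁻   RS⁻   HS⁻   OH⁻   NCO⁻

The more stable X⁻ (or X) is on its own — i.e. the weaker a base it is — the better a leaving group it makes.
NCO⁻: pKₐ(HOCN) ≈ 3.5 — resonance between N and O
HS⁻: pKₐ(H₂S) ≈ 7
RS⁻: pKₐ(RSH (a thiol)) ≈ 10.5
OH⁻: pKₐ(H₂O) ≈ 15.7 — strong base; essentially never leaves without prior activation
(CH₃)₃CO⁻: pKₐ(t-BuOH) ≈ 18 — bulky, strongly basic alkoxide

NCO⁻ > HS⁻ > RS⁻ > OH⁻ > (CH₃)₃CO⁻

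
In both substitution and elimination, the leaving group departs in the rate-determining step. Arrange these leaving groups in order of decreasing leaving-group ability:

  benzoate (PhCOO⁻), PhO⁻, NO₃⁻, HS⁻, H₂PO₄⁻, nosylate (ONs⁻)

nosylate (ONs⁻) > NO₃⁻ > H₂PO₄⁻ > benzoate (PhCOO⁻) > HS⁻ > PhO⁻

nosylate (ONs⁻): pKₐ(p-O₂NC₆H₄SO₃H) ≈ -3.5
NO₃⁻: pKₐ(HNO₃) ≈ -1.3 — resonance-delocalised over three oxygens
H₂PO₄⁻: pKₐ(H₃PO₄) ≈ 2.1
benzoate (PhCOO⁻): pKₐ(C₆H₅COOH) ≈ 4.2
HS⁻: pKₐ(H₂S) ≈ 7
PhO⁻: pKₐ(C₆H₅OH (phenol)) ≈ 10 — resonance into the ring helps, but still a poor LG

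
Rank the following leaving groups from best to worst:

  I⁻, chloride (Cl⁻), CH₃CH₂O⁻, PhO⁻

Rank by basicity of the departing species: weakest base leaves most easily.
I⁻: pKₐ(HI) ≈ -10
chloride (Cl⁻): pKₐ(HCl) ≈ -7 — moderately weak base
PhO⁻: pKₐ(C₆H₅OH (phenol)) ≈ 10 — resonance into the ring helps, but still a poor LG
CH₃CH₂O⁻: pKₐ(CH₃CH₂OH) ≈ 16 — strong base; alkoxides do not leave unassisted

I⁻ > chloride (Cl⁻) > PhO⁻ > CH₃CH₂O⁻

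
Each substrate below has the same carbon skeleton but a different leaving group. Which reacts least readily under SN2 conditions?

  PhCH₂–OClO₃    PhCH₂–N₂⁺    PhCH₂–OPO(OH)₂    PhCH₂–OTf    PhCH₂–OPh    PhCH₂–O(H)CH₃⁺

Identical carbon frameworks mean the comparison reduces to leaving-group quality.
The more stable X⁻ (or X) is on its own — i.e. the weaker a base it is — the better a leaving group it makes.
PhCH₂–N₂⁺ loses N₂: no meaningful conjugate acid; N₂ departs as an exceptionally stable neutral molecule
PhCH₂–OTf loses OTf⁻: pKₐ(CF₃SO₃H (triflic acid)) ≈ -14
PhCH₂–OClO₃ loses ClO₄⁻: pKₐ(HClO₄) ≈ -10
PhCH₂–O(H)CH₃⁺ loses R'OH: pKₐ(R'OH₂⁺) ≈ -2.4
PhCH₂–OPO(OH)₂ loses H₂PO₄⁻: pKₐ(H₃PO₄) ≈ 2.1
PhCH₂–OPh loses PhO⁻: pKₐ(C₆H₅OH (phenol)) ≈ 10

PhCH₂–OPh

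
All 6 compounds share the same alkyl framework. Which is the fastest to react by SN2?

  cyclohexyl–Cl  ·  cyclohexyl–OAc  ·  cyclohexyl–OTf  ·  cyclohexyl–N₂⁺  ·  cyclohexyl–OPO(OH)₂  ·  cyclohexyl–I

With the same alkyl group throughout, only the leaving group differentiates the rates.
A good leaving group is a weak base: the lower the pKₐ of its conjugate acid, the more readily it departs.
cyclohexyl–N₂⁺ loses N₂: no meaningful conjugate acid; N₂ departs as an exceptionally stable neutral molecule
cyclohexyl–OTf loses OTf⁻: pKₐ(CF₃SO₃H (triflic acid)) ≈ -14
cyclohexyl–I loses I⁻: pKₐ(HI) ≈ -10
cyclohexyl–Cl loses Cl⁻: pKₐ(HCl) ≈ -7
cyclohexyl–OPO(OH)₂ loses H₂PO₄⁻: pKₐ(H₃PO₄) ≈ 2.1
cyclohexyl–OAc loses AcO⁻: pKₐ(CH₃COOH) ≈ 4.8

cyclohexyl–N₂⁺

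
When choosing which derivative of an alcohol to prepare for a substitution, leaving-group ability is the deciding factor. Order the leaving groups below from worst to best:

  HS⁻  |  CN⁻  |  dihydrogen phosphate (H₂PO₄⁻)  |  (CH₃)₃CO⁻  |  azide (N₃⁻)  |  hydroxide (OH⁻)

dihydrogen phosphate (H₂PO₄⁻): pKₐ(H₃PO₄) ≈ 2.1
azide (N₃⁻): pKₐ(HN₃) ≈ 4.7
HS⁻: pKₐ(H₂S) ≈ 7
CN⁻: pKₐ(HCN) ≈ 9.2
hydroxide (OH⁻): pKₐ(H₂O) ≈ 15.7
(CH₃)₃CO⁻: pKₐ(t-BuOH) ≈ 18
Reversing gives the worst-to-best order requested.

(CH₃)₃CO⁻ < hydroxide (OH⁻) < CN⁻ < HS⁻ < azide (N₃⁻) < dihydrogen phosphate (H₂PO₄⁻)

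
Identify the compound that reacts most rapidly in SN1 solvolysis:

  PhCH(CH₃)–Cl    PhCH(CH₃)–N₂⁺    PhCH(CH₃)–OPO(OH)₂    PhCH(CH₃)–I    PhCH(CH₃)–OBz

PhCH(CH₃)–N₂⁺

With the same alkyl group throughout, only the leaving group differentiates the rates.
A good leaving group is a weak base: the lower the pKₐ of its conjugate acid, the more readily it departs.
PhCH(CH₃)–N₂⁺ loses N₂: no meaningful conjugate acid; N₂ departs as an exceptionally stable neutral molecule
PhCH(CH₃)–I loses I⁻: pKₐ(HI) ≈ -10
PhCH(CH₃)–Cl loses Cl⁻: pKₐ(HCl) ≈ -7
PhCH(CH₃)–OPO(OH)₂ loses H₂PO₄⁻: pKₐ(H₃PO₄) ≈ 2.1
PhCH(CH₃)–OBz loses PhCOO⁻: pKₐ(C₆H₅COOH) ≈ 4.2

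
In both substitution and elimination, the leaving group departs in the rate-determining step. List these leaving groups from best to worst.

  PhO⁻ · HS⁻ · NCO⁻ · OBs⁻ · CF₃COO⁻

OBs⁻ > CF₃COO⁻ > NCO⁻ > HS⁻ > PhO⁻

A good leaving group is a weak base: the lower the pKₐ of its conjugate acid, the more readily it departs.
OBs⁻: pKₐ(p-BrC₆H₄SO₃H) ≈ -2.8
CF₃COO⁻: pKₐ(CF₃COOH) ≈ 0.2
NCO⁻: pKₐ(HOCN) ≈ 3.5
HS⁻: pKₐ(H₂S) ≈ 7
PhO⁻: pKₐ(C₆H₅OH (phenol)) ≈ 10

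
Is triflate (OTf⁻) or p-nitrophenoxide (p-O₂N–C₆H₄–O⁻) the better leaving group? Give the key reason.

triflate (OTf⁻)

triflate (OTf⁻) is the better leaving group.
pKₐ(CF₃SO₃H (triflic acid)) ≈ -14 versus pKₐ(p-nitrophenol) ≈ 7.2: triflate (OTf⁻) is the much weaker base.
Charge spread over three oxygens and a CF₃ group; the premier leaving group in synthesis.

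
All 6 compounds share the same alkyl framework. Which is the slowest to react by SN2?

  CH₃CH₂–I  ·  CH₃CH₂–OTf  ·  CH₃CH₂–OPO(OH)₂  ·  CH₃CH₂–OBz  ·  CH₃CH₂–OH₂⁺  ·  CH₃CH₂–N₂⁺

The skeletons are identical, so relative rate is governed entirely by leaving-group ability.
Rank by basicity of the departing species: weakest base leaves most easily.
CH₃CH₂–N₂⁺ loses N₂: no meaningful conjugate acid; N₂ departs as an exceptionally stable neutral molecule
CH₃CH₂–OTf loses OTf⁻: pKₐ(CF₃SO₃H (triflic acid)) ≈ -14
CH₃CH₂–I loses I⁻: pKₐ(HI) ≈ -10
CH₃CH₂–OH₂⁺ loses H₂O: pKₐ(H₃O⁺) ≈ -1.7
CH₃CH₂–OPO(OH)₂ loses H₂PO₄⁻: pKₐ(H₃PO₄) ≈ 2.1
CH₃CH₂–OBz loses PhCOO⁻: pKₐ(C₆H₅COOH) ≈ 4.2

CH₃CH₂–OBz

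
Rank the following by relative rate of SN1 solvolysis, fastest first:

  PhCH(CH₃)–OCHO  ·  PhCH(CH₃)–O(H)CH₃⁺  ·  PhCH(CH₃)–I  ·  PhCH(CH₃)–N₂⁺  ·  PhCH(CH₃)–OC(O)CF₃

Same R in every case — rank the leaving groups.
Rank by basicity of the departing species: weakest base leaves most easily.
PhCH(CH₃)–N₂⁺ loses N₂: no meaningful conjugate acid; N₂ departs as an exceptionally stable neutral molecule
PhCH(CH₃)–I loses I⁻: pKₐ(HI) ≈ -10
PhCH(CH₃)–O(H)CH₃⁺ loses R'OH: pKₐ(R'OH₂⁺) ≈ -2.4
PhCH(CH₃)–OC(O)CF₃ loses CF₃COO⁻: pKₐ(CF₃COOH) ≈ 0.2
PhCH(CH₃)–OCHO loses HCOO⁻: pKₐ(HCOOH) ≈ 3.8

PhCH(CH₃)–N₂⁺ > PhCH(CH₃)–I > PhCH(CH₃)–O(H)CH₃⁺ > PhCH(CH₃)–OC(O)CF₃ > PhCH(CH₃)–OCHO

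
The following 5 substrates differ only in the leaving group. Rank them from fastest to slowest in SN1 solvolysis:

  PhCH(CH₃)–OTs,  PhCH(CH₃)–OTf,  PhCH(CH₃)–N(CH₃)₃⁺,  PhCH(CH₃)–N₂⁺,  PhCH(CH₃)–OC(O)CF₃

PhCH(CH₃)–N₂⁺ > PhCH(CH₃)–OTf > PhCH(CH₃)–OTs > PhCH(CH₃)–OC(O)CF₃ > PhCH(CH₃)–N(CH₃)₃⁺

Same R in every case — rank the leaving groups.
The more stable X⁻ (or X) is on its own — i.e. the weaker a base it is — the better a leaving group it makes.
PhCH(CH₃)–N₂⁺ loses N₂: no meaningful conjugate acid; N₂ departs as an exceptionally stable neutral molecule
PhCH(CH₃)–OTf loses OTf⁻: pKₐ(CF₃SO₃H (triflic acid)) ≈ -14
PhCH(CH₃)–OTs loses OTs⁻: pKₐ(p-CH₃C₆H₄SO₃H (TsOH)) ≈ -2.8
PhCH(CH₃)–OC(O)CF₃ loses CF₃COO⁻: pKₐ(CF₃COOH) ≈ 0.2
PhCH(CH₃)–N(CH₃)₃⁺ loses NR'₃: pKₐ(R'₃NH⁺) ≈ 10.7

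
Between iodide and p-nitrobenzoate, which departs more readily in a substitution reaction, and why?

iodide

iodide is the better leaving group.
pKₐ(HI) ≈ -10 versus pKₐ(p-nitrobenzoic acid) ≈ 3.4: iodide is the much weaker base.
Large, highly polarisable; very weak base.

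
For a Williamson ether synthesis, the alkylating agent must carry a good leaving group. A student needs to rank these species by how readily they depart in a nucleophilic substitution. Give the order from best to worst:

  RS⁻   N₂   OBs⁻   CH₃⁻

Leaving-group ability tracks the stability of the departed species; conjugate-acid pKₐ is the usual yardstick (lower pKₐ → better LG).
N₂: no meaningful conjugate acid; N₂ departs as an exceptionally stable neutral molecule
OBs⁻: pKₐ(p-BrC₆H₄SO₃H) ≈ -2.8
RS⁻: pKₐ(RSH (a thiol)) ≈ 10.5 — moderately basic; rarely leaves without activation
CH₃⁻: pKₐ(CH₄) ≈ 48 — unstabilised carbanion; the worst conceivable leaving group

N₂ > OBs⁻ > RS⁻ > CH₃⁻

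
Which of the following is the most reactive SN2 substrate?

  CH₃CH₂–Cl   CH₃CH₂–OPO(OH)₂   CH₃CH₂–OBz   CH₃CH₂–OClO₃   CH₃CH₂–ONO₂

CH₃CH₂–OClO₃

Identical carbon frameworks mean the comparison reduces to leaving-group quality.
A good leaving group is a weak base: the lower the pKₐ of its conjugate acid, the more readily it departs.
CH₃CH₂–OClO₃ loses ClO₄⁻: pKₐ(HClO₄) ≈ -10
CH₃CH₂–Cl loses Cl⁻: pKₐ(HCl) ≈ -7
CH₃CH₂–ONO₂ loses NO₃⁻: pKₐ(HNO₃) ≈ -1.3
CH₃CH₂–OPO(OH)₂ loses H₂PO₄⁻: pKₐ(H₃PO₄) ≈ 2.1
CH₃CH₂–OBz loses PhCOO⁻: pKₐ(C₆H₅COOH) ≈ 4.2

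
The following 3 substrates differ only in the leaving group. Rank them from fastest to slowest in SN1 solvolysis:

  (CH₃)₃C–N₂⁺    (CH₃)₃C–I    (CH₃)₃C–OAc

Identical carbon frameworks mean the comparison reduces to leaving-group quality.
The more stable X⁻ (or X) is on its own — i.e. the weaker a base it is — the better a leaving group it makes.
(CH₃)₃C–N₂⁺ loses N₂: no meaningful conjugate acid; N₂ departs as an exceptionally stable neutral molecule
(CH₃)₃C–I loses I⁻: pKₐ(HI) ≈ -10
(CH₃)₃C–OAc loses AcO⁻: pKₐ(CH₃COOH) ≈ 4.8

(CH₃)₃C–N₂⁺ > (CH₃)₃C–I > (CH₃)₃C–OAc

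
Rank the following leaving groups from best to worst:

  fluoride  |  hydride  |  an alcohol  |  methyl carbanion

Leaving-group ability tracks the stability of the departed species; conjugate-acid pKₐ is the usual yardstick (lower pKₐ → better LG).
an alcohol: pKₐ(R'OH₂⁺) ≈ -2.4 — neutral; leaves from a protonated ether (an oxonium ion, R–O(H)R'⁺)
fluoride: pKₐ(HF) ≈ 3.2 — small and strongly basic; the poor halide leaving group
hydride: pKₐ(H₂) ≈ 36
methyl carbanion: pKₐ(CH₄) ≈ 48 — unstabilised carbanion; the worst conceivable leaving group

an alcohol > fluoride > hydride > methyl carbanion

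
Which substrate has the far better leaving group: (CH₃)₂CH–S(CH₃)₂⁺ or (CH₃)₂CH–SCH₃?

(CH₃)₂CH–S(CH₃)₂⁺

From (CH₃)₂CH–SCH₃ the departing group would be RS⁻ (pKₐ(RSH (a thiol)) ≈ 10.5). Moderately basic; rarely leaves without activation.
From (CH₃)₂CH–S(CH₃)₂⁺ the leaving group is SR'₂ (pKₐ(R'₂SH⁺) ≈ -7). Neutral; leaves from a sulfonium salt (R–SR'₂⁺).
(In practice (CH₃)₂CH–S(CH₃)₂⁺ is made from (CH₃)₂CH–SCH₃ by S-methylation with CH₃I, allowing neutral dimethyl sulfide, rather than methanethiolate, to depart.)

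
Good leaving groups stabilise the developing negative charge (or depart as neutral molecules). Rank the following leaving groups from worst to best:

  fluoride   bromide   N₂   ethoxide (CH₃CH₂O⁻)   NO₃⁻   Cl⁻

ethoxide (CH₃CH₂O⁻) < fluoride < NO₃⁻ < Cl⁻ < bromide < N₂

A good leaving group is a weak base: the lower the pKₐ of its conjugate acid, the more readily it departs.
N₂: no meaningful conjugate acid; N₂ departs as an exceptionally stable neutral molecule
bromide: pKₐ(HBr) ≈ -9 — weak base; good leaving group
Cl⁻: pKₐ(HCl) ≈ -7
NO₃⁻: pKₐ(HNO₃) ≈ -1.3 — resonance-delocalised over three oxygens
fluoride: pKₐ(HF) ≈ 3.2
ethoxide (CH₃CH₂O⁻): pKₐ(CH₃CH₂OH) ≈ 16 — strong base; alkoxides do not leave unassisted
Reversing gives the worst-to-best order requested.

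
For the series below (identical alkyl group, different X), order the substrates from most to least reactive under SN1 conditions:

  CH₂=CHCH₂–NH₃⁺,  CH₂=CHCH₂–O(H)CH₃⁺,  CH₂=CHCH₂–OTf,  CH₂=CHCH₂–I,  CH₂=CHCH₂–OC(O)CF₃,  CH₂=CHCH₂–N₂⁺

CH₂=CHCH₂–N₂⁺ > CH₂=CHCH₂–OTf > CH₂=CHCH₂–I > CH₂=CHCH₂–O(H)CH₃⁺ > CH₂=CHCH₂–OC(O)CF₃ > CH₂=CHCH₂–NH₃⁺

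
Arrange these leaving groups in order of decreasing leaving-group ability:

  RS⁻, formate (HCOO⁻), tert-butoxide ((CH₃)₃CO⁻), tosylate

A good leaving group is a weak base: the lower the pKₐ of its conjugate acid, the more readily it departs.
tosylate: pKₐ(p-CH₃C₆H₄SO₃H (TsOH)) ≈ -2.8 — resonance-delocalised arenesulfonate
formate (HCOO⁻): pKₐ(HCOOH) ≈ 3.8 — resonance-stabilised carboxylate
RS⁻: pKₐ(RSH (a thiol)) ≈ 10.5
tert-butoxide ((CH₃)₃CO⁻): pKₐ(t-BuOH) ≈ 18

tosylate > formate (HCOO⁻) > RS⁻ > tert-butoxide ((CH₃)₃CO⁻)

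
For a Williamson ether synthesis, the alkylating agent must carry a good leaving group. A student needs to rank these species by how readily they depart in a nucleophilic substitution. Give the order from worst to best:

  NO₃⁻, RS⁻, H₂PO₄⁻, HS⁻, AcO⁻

NO₃⁻: pKₐ(HNO₃) ≈ -1.3 — resonance-delocalised over three oxygens
H₂PO₄⁻: pKₐ(H₃PO₄) ≈ 2.1 — moderate base; biological leaving group after further activation
AcO⁻: pKₐ(CH₃COOH) ≈ 4.8 — resonance-stabilised but still a weak base
HS⁻: pKₐ(H₂S) ≈ 7 — larger and more polarisable than the oxygen analogue
RS⁻: pKₐ(RSH (a thiol)) ≈ 10.5 — moderately basic; rarely leaves without activation
The question asks for worst first, so the sequence is read in increasing leaving-group ability.

RS⁻ < HS⁻ < AcO⁻ < H₂PO₄⁻ < NO₃⁻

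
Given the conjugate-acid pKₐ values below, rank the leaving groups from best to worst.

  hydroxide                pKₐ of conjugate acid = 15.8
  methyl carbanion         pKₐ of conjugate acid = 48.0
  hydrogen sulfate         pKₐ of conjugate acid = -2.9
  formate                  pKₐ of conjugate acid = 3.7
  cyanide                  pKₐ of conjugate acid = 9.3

hydrogen sulfate > formate > cyanide > hydroxide > methyl carbanion

Lower conjugate-acid pKₐ ⇒ weaker base ⇒ better leaving group.
Sorting by the given values: hydrogen sulfate (-2.9), formate (3.7), cyanide (9.3), hydroxide (15.8), methyl carbanion (48.0).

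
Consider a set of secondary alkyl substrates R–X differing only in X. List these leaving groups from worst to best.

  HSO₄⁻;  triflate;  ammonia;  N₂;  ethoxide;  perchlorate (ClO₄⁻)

The more stable X⁻ (or X) is on its own — i.e. the weaker a base it is — the better a leaving group it makes.
N₂: no meaningful conjugate acid; N₂ departs as an exceptionally stable neutral molecule
triflate: pKₐ(CF₃SO₃H (triflic acid)) ≈ -14 — charge spread over three oxygens and a CF₃ group; the premier leaving group in synthesis
perchlorate (ClO₄⁻): pKₐ(HClO₄) ≈ -10 — extremely weak base; rarely used for safety reasons
HSO₄⁻: pKₐ(H₂SO₄) ≈ -3 — conjugate base of a strong mineral acid
ammonia: pKₐ(NH₄⁺) ≈ 9.2 — neutral but moderately basic; leaves from R–NH₃⁺
ethoxide: pKₐ(CH₃CH₂OH) ≈ 16
The question asks for worst first, so the sequence is read in increasing leaving-group ability.

ethoxide < ammonia < HSO₄⁻ < perchlorate (ClO₄⁻) < triflate < N₂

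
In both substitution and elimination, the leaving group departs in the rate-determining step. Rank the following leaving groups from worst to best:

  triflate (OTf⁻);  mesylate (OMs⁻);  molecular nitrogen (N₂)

Leaving-group ability tracks the stability of the departed species; conjugate-acid pKₐ is the usual yardstick (lower pKₐ → better LG).
molecular nitrogen (N₂): no meaningful conjugate acid; N₂ departs as an exceptionally stable neutral molecule
triflate (OTf⁻): pKₐ(CF₃SO₃H (triflic acid)) ≈ -14 — charge spread over three oxygens and a CF₃ group; the premier leaving group in synthesis
mesylate (OMs⁻): pKₐ(CH₃SO₃H (MsOH)) ≈ -1.9 — resonance-delocalised alkanesulfonate
The question asks for worst first, so the sequence is read in increasing leaving-group ability.

mesylate (OMs⁻) < triflate (OTf⁻) < molecular nitrogen (N₂)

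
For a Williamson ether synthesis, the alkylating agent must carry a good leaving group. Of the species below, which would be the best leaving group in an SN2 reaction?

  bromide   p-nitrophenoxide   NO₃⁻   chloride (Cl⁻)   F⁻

bromide

bromide: pKₐ(HBr) ≈ -9
chloride (Cl⁻): pKₐ(HCl) ≈ -7
NO₃⁻: pKₐ(HNO₃) ≈ -1.3
F⁻: pKₐ(HF) ≈ 3.2
p-nitrophenoxide: pKₐ(p-nitrophenol) ≈ 7.2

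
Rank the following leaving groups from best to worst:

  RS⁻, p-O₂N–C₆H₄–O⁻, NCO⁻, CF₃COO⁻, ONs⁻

A good leaving group is a weak base: the lower the pKₐ of its conjugate acid, the more readily it departs.
ONs⁻: pKₐ(p-O₂NC₆H₄SO₃H) ≈ -3.5
CF₃COO⁻: pKₐ(CF₃COOH) ≈ 0.2
NCO⁻: pKₐ(HOCN) ≈ 3.5
p-O₂N–C₆H₄–O⁻: pKₐ(p-nitrophenol) ≈ 7.2
RS⁻: pKₐ(RSH (a thiol)) ≈ 10.5

ONs⁻ > CF₃COO⁻ > NCO⁻ > p-O₂N–C₆H₄–O⁻ > RS⁻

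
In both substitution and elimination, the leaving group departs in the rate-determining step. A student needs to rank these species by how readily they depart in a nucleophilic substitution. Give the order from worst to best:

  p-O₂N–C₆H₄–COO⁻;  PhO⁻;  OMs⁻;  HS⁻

PhO⁻ < HS⁻ < p-O₂N–C₆H₄–COO⁻ < OMs⁻

The more stable X⁻ (or X) is on its own — i.e. the weaker a base it is — the better a leaving group it makes.
OMs⁻: pKₐ(CH₃SO₃H (MsOH)) ≈ -1.9 — resonance-delocalised alkanesulfonate
p-O₂N–C₆H₄–COO⁻: pKₐ(p-nitrobenzoic acid) ≈ 3.4 — electron-withdrawing nitro group stabilises the carboxylate
HS⁻: pKₐ(H₂S) ≈ 7 — larger and more polarisable than the oxygen analogue
PhO⁻: pKₐ(C₆H₅OH (phenol)) ≈ 10 — resonance into the ring helps, but still a poor LG
Listed from poorest to best leaving group as asked.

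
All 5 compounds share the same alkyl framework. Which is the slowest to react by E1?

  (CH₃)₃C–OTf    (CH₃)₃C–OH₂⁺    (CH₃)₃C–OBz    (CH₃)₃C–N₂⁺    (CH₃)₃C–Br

(CH₃)₃C–OBz

With the same alkyl group throughout, only the leaving group differentiates the rates.
A good leaving group is a weak base: the lower the pKₐ of its conjugate acid, the more readily it departs.
(CH₃)₃C–N₂⁺ loses N₂: no meaningful conjugate acid; N₂ departs as an exceptionally stable neutral molecule
(CH₃)₃C–OTf loses OTf⁻: pKₐ(CF₃SO₃H (triflic acid)) ≈ -14
(CH₃)₃C–Br loses Br⁻: pKₐ(HBr) ≈ -9
(CH₃)₃C–OH₂⁺ loses H₂O: pKₐ(H₃O⁺) ≈ -1.7
(CH₃)₃C–OBz loses PhCOO⁻: pKₐ(C₆H₅COOH) ≈ 4.2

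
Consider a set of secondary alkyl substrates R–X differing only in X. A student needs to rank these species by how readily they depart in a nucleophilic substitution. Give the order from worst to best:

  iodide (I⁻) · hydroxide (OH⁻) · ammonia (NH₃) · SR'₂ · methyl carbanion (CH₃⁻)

iodide (I⁻): pKₐ(HI) ≈ -10 — large, highly polarisable; very weak base
SR'₂: pKₐ(R'₂SH⁺) ≈ -7
ammonia (NH₃): pKₐ(NH₄⁺) ≈ 9.2 — neutral but moderately basic; leaves from R–NH₃⁺
hydroxide (OH⁻): pKₐ(H₂O) ≈ 15.7
methyl carbanion (CH₃⁻): pKₐ(CH₄) ≈ 48 — unstabilised carbanion; the worst conceivable leaving group
Listed from poorest to best leaving group as asked.

methyl carbanion (CH₃⁻) < hydroxide (OH⁻) < ammonia (NH₃) < SR'₂ < iodide (I⁻)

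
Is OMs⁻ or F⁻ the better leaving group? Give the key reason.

OMs⁻ is the better leaving group.
pKₐ(CH₃SO₃H (MsOH)) ≈ -1.9 versus pKₐ(HF) ≈ 3.2: OMs⁻ is the much weaker base.
Resonance-delocalised alkanesulfonate.

OMs⁻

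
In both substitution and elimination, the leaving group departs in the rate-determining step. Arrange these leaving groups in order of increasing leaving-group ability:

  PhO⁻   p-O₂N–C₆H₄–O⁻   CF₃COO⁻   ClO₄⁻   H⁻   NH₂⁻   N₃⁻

NH₂⁻ < H⁻ < PhO⁻ < p-O₂N–C₆H₄–O⁻ < N₃⁻ < CF₃COO⁻ < ClO₄⁻

A good leaving group is a weak base: the lower the pKₐ of its conjugate acid, the more readily it departs.
ClO₄⁻: pKₐ(HClO₄) ≈ -10
CF₃COO⁻: pKₐ(CF₃COOH) ≈ 0.2
N₃⁻: pKₐ(HN₃) ≈ 4.7
p-O₂N–C₆H₄–O⁻: pKₐ(p-nitrophenol) ≈ 7.2
PhO⁻: pKₐ(C₆H₅OH (phenol)) ≈ 10
H⁻: pKₐ(H₂) ≈ 36
NH₂⁻: pKₐ(NH₃) ≈ 38
The question asks for worst first, so the sequence is read in increasing leaving-group ability.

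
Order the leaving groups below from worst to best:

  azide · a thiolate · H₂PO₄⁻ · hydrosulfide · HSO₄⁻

a thiolate < hydrosulfide < azide < H₂PO₄⁻ < HSO₄⁻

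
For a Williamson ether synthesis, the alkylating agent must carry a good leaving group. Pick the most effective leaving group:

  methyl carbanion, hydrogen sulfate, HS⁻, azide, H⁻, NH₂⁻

hydrogen sulfate: pKₐ(H₂SO₄) ≈ -3
azide: pKₐ(HN₃) ≈ 4.7
HS⁻: pKₐ(H₂S) ≈ 7
H⁻: pKₐ(H₂) ≈ 36
NH₂⁻: pKₐ(NH₃) ≈ 38
methyl carbanion: pKₐ(CH₄) ≈ 48

hydrogen sulfate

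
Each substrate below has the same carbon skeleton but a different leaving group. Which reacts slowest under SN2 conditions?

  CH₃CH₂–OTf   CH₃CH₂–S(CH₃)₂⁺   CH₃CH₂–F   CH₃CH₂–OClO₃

CH₃CH₂–F

Identical carbon frameworks mean the comparison reduces to leaving-group quality.
Leaving-group ability tracks the stability of the departed species; conjugate-acid pKₐ is the usual yardstick (lower pKₐ → better LG).
CH₃CH₂–OTf loses OTf⁻: pKₐ(CF₃SO₃H (triflic acid)) ≈ -14
CH₃CH₂–OClO₃ loses ClO₄⁻: pKₐ(HClO₄) ≈ -10
CH₃CH₂–S(CH₃)₂⁺ loses SR'₂: pKₐ(R'₂SH⁺) ≈ -7
CH₃CH₂–F loses F⁻: pKₐ(HF) ≈ 3.2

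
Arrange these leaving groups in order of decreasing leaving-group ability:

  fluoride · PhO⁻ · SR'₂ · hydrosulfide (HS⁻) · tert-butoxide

SR'₂ > fluoride > hydrosulfide (HS⁻) > PhO⁻ > tert-butoxide

The more stable X⁻ (or X) is on its own — i.e. the weaker a base it is — the better a leaving group it makes.
SR'₂: pKₐ(R'₂SH⁺) ≈ -7
fluoride: pKₐ(HF) ≈ 3.2
hydrosulfide (HS⁻): pKₐ(H₂S) ≈ 7
PhO⁻: pKₐ(C₆H₅OH (phenol)) ≈ 10
tert-butoxide: pKₐ(t-BuOH) ≈ 18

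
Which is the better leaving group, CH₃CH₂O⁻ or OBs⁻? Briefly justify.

OBs⁻ is the better leaving group.
pKₐ(p-BrC₆H₄SO₃H) ≈ -2.8 versus pKₐ(CH₃CH₂OH) ≈ 16: OBs⁻ is the much weaker base.
Arenesulfonate with a p-bromo substituent.

OBs⁻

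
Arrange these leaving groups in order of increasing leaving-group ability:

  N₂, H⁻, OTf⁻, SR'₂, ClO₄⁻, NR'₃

N₂: no meaningful conjugate acid; N₂ departs as an exceptionally stable neutral molecule
OTf⁻: pKₐ(CF₃SO₃H (triflic acid)) ≈ -14
ClO₄⁻: pKₐ(HClO₄) ≈ -10
SR'₂: pKₐ(R'₂SH⁺) ≈ -7
NR'₃: pKₐ(R'₃NH⁺) ≈ 10.7
H⁻: pKₐ(H₂) ≈ 36
Listed from poorest to best leaving group as asked.

H⁻ < NR'₃ < SR'₂ < ClO₄⁻ < OTf⁻ < N₂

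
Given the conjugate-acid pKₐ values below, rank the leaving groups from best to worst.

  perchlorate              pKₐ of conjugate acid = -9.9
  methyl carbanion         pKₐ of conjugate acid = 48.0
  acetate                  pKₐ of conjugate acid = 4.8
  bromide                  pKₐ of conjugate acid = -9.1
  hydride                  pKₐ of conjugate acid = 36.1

Lower conjugate-acid pKₐ ⇒ weaker base ⇒ better leaving group.
Sorting by the given values: perchlorate (-9.9), bromide (-9.1), acetate (4.8), hydride (36.1), methyl carbanion (48.0).

perchlorate > bromide > acetate > hydride > methyl carbanion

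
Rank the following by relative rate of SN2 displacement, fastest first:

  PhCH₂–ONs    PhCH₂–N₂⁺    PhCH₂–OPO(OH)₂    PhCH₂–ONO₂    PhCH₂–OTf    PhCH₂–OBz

Identical carbon frameworks mean the comparison reduces to leaving-group quality.
Leaving-group ability tracks the stability of the departed species; conjugate-acid pKₐ is the usual yardstick (lower pKₐ → better LG).
PhCH₂–N₂⁺ loses N₂: no meaningful conjugate acid; N₂ departs as an exceptionally stable neutral molecule
PhCH₂–OTf loses OTf⁻: pKₐ(CF₃SO₃H (triflic acid)) ≈ -14
PhCH₂–ONs loses ONs⁻: pKₐ(p-O₂NC₆H₄SO₃H) ≈ -3.5
PhCH₂–ONO₂ loses NO₃⁻: pKₐ(HNO₃) ≈ -1.3
PhCH₂–OPO(OH)₂ loses H₂PO₄⁻: pKₐ(H₃PO₄) ≈ 2.1
PhCH₂–OBz loses PhCOO⁻: pKₐ(C₆H₅COOH) ≈ 4.2

PhCH₂–N₂⁺ > PhCH₂–OTf > PhCH₂–ONs > PhCH₂–ONO₂ > PhCH₂–OPO(OH)₂ > PhCH₂–OBz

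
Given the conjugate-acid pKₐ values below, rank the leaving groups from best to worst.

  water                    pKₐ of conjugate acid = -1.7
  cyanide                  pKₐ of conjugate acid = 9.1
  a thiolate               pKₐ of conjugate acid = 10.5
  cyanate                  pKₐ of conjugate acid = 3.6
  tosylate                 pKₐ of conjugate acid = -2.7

Lower conjugate-acid pKₐ ⇒ weaker base ⇒ better leaving group.
Sorting by the given values: tosylate (-2.7), water (-1.7), cyanate (3.6), cyanide (9.1), a thiolate (10.5).

tosylate > water > cyanate > cyanide > a thiolate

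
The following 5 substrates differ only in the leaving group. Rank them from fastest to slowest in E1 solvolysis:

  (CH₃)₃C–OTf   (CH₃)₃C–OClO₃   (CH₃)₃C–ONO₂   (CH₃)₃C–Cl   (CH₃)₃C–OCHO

(CH₃)₃C–OTf > (CH₃)₃C–OClO₃ > (CH₃)₃C–Cl > (CH₃)₃C–ONO₂ > (CH₃)₃C–OCHO

Identical carbon frameworks mean the comparison reduces to leaving-group quality.
A good leaving group is a weak base: the lower the pKₐ of its conjugate acid, the more readily it departs.
(CH₃)₃C–OTf loses OTf⁻: pKₐ(CF₃SO₃H (triflic acid)) ≈ -14
(CH₃)₃C–OClO₃ loses ClO₄⁻: pKₐ(HClO₄) ≈ -10
(CH₃)₃C–Cl loses Cl⁻: pKₐ(HCl) ≈ -7
(CH₃)₃C–ONO₂ loses NO₃⁻: pKₐ(HNO₃) ≈ -1.3
(CH₃)₃C–OCHO loses HCOO⁻: pKₐ(HCOOH) ≈ 3.8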